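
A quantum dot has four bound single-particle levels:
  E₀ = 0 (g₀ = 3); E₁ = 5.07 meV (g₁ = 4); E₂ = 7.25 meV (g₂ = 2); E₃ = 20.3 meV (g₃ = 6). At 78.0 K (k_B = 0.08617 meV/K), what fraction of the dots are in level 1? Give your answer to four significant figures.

k_BT = 0.08617 × 78.0 K = 6.72126 meV.
Eᵢ/kT = 0, 0.754323, 1.07867, 3.02027.
Z = Σ gᵢe^(−Eᵢ/kT) = 3·e^(−0) + 4·e^(−0.754323) + 2·e^(−1.07867) + 6·e^(−3.02027) = 3.00000 + 1.88132 + 0.680095 + 0.292728 = 5.85414.
P₁ = g₁ e^(−E₁/kT) / Z = 1.88132/5.85414 = 0.3214.

0.3214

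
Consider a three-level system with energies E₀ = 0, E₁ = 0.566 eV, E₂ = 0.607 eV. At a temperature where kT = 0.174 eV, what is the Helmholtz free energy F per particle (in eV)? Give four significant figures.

Eᵢ/kT = 0, 3.25287, 3.48851.
Z = Σ e^(−Eᵢ/kT) = e^(−0) + e^(−3.25287) + e^(−3.48851) = 1.00000 + 0.0386631 + 0.0305464 = 1.06921.
F = −kT ln Z = −0.174 × ln(1.06921) = −0.174 × 0.0669201 = -0.01164 eV.

-0.01164 eV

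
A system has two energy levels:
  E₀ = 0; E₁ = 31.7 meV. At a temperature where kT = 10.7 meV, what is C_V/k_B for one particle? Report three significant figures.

0.410

Eᵢ/kT = 0, 2.9626.
Z = Σ e^(−Eᵢ/kT) = e^(−0) + e^(−2.9626) = 1.0000 + 0.051684 = 1.0517.
⟨E⟩ = 1.5578 meV, ⟨E²⟩ = 49.384 meV².
C_V/k_B = (⟨E²⟩ − ⟨E⟩²)/(kT)² = (49.384 − 2.4267)/114.49 = 0.410.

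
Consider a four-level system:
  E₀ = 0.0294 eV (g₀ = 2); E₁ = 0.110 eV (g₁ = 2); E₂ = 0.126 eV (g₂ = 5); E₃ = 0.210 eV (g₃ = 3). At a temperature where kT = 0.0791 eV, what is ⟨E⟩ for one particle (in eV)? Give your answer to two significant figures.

0.086 eV

Eᵢ/kT = 0.3717, 1.391, 1.593, 2.655.
Z = Σ gᵢe^(−Eᵢ/kT) = 2·e^(−0.3717) + 2·e^(−1.391) + 5·e^(−1.593) + 3·e^(−2.655) = 1.379 + 0.4977 + 1.017 + 0.2109 = 3.105.
⟨E⟩ = Σ Eᵢ gᵢe^(−Eᵢ/kT) / Z = (0.0294·1.379 + 0.110·0.4977 + 0.126·1.017 + 0.210·0.2109) / 3.105 = 0.086 eV.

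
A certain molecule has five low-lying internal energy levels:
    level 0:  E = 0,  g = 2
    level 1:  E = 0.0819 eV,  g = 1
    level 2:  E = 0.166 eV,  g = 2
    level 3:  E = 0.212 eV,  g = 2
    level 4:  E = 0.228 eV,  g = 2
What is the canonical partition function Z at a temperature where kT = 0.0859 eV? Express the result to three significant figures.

Z = 2.99

Eᵢ/kT = 0, 0.95343, 1.9325, 2.4680, 2.6542.
Z = Σ gᵢe^(−Eᵢ/kT) = 2·e^(−0) + 1·e^(−0.95343) + 2·e^(−1.9325) + 2·e^(−2.4680) + 2·e^(−2.6542) = 2.0000 + 0.38542 + 0.28957 + 0.16951 + 0.14071 = 2.9852.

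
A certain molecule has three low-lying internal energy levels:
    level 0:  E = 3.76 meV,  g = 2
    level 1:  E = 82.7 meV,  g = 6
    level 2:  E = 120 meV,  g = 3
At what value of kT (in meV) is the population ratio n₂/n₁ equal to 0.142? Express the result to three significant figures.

29.6 meV

n₂/n₁ = (g₂/g₁) exp[−(E₂−E₁)/kT] = 0.142.
⇒ (E₂−E₁)/kT = ln((3/6)/0.142) = ln(3.5211) = 1.2588.
kT = 37.3 meV / 1.2588 = 29.6 meV.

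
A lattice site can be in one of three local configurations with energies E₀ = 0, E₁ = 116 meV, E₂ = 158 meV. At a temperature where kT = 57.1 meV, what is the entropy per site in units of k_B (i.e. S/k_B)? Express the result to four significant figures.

Eᵢ/kT = 0, 2.03152, 2.76708.
Z = Σ e^(−Eᵢ/kT) = e^(−0) + e^(−2.03152) + e^(−2.76708) = 1.00000 + 0.131136 + 0.0628452 = 1.19398.
⟨E⟩ = Σ EᵢPᵢ = 21.0567 meV.
S/k_B = ln Z + ⟨E⟩/kT = ln(1.19398) + 21.0567/57.1 = 0.177292 + 0.368769 = 0.5461.

0.5461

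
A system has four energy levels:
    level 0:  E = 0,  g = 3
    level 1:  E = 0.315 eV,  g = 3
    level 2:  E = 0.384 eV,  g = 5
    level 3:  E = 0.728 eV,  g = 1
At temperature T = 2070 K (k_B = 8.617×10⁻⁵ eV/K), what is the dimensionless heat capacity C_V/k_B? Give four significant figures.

0.8194

k_BT = 8.617×10⁻⁵ × 2070 K = 0.178372 eV.
Eᵢ/kT = 0, 1.76597, 2.15280, 4.08136.
Z = Σ gᵢe^(−Eᵢ/kT) = 3·e^(−0) + 3·e^(−1.76597) + 5·e^(−2.15280) + 1·e^(−4.08136) = 3.00000 + 0.513062 + 0.580792 + 0.0168845 = 4.11074.
⟨E⟩ = 0.0965594 eV, ⟨E²⟩ = 0.0353947 eV².
C_V/k_B = (⟨E²⟩ − ⟨E⟩²)/(kT)² = (0.0353947 − 0.00932372)/0.0318166 = 0.8194.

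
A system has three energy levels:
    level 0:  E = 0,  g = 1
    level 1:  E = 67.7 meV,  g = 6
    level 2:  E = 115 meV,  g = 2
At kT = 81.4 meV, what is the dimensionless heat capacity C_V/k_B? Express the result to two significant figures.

Eᵢ/kT = 0, 0.8317, 1.413.
Z = Σ gᵢe^(−Eᵢ/kT) = 1·e^(−0) + 6·e^(−0.8317) + 2·e^(−1.413) = 1.000 + 2.612 + 0.4868 = 4.099.
⟨E⟩ = 56.80 meV, ⟨E²⟩ = 4491 meV².
C_V/k_B = (⟨E²⟩ − ⟨E⟩²)/(kT)² = (4491 − 3226)/6626 = 0.19.

0.19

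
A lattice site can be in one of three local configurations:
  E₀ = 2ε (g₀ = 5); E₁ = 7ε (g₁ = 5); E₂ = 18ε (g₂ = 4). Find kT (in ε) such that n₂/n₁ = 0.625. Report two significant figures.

n₂/n₁ = (g₂/g₁) exp[−(E₂−E₁)/kT] = 0.625.
⇒ (E₂−E₁)/kT = ln((4/5)/0.625) = ln(1.280) = 0.2469.
kT = 11ε / 0.2469 = 45 ε.

45 ε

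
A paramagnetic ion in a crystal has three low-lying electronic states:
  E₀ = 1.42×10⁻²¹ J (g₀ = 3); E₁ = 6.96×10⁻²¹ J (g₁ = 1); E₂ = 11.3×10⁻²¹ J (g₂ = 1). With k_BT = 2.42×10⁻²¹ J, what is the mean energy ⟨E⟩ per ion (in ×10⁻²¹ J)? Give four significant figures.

Eᵢ/kT = 0.586777, 2.87603, 4.66942.
Z = Σ gᵢe^(−Eᵢ/kT) = 3·e^(−0.586777) + 1·e^(−2.87603) + 1·e^(−4.66942) = 1.66835 + 0.0563581 + 0.00937771 = 1.73409.
⟨E⟩ = Σ Eᵢ gᵢe^(−Eᵢ/kT) / Z = (1.42·1.66835 + 6.96·0.0563581 + 11.3·0.00937771) / 1.73409 = 1.653 ×10⁻²¹ J.

1.653 ×10⁻²¹ J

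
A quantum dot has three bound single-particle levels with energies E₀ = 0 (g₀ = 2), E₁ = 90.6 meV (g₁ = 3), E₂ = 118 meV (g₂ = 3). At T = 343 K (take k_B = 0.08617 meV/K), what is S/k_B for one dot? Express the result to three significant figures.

1.08

k_BT = 0.08617 × 343 K = 29.556 meV.
Eᵢ/kT = 0, 3.0654, 3.9924.
Z = Σ gᵢe^(−Eᵢ/kT) = 2·e^(−0) + 3·e^(−3.0654) + 3·e^(−3.9924) = 2.0000 + 0.13991 + 0.055366 = 2.1953.
⟨E⟩ = Σ EᵢPᵢ = 8.7501 meV.
S/k_B = ln Z + ⟨E⟩/kT = ln(2.1953) + 8.7501/29.556 = 0.78632 + 0.29605 = 1.08.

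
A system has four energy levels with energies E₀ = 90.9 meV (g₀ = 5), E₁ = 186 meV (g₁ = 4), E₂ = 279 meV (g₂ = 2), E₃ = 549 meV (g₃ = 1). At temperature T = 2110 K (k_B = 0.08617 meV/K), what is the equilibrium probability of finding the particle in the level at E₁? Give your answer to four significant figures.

0.2905

k_BT = 0.08617 × 2110 K = 181.819 meV.
Eᵢ/kT = 0.499948, 1.02300, 1.53449, 3.01949.
Z = Σ gᵢe^(−Eᵢ/kT) = 5·e^(−0.499948) + 4·e^(−1.02300) + 2·e^(−1.53449) + 1·e^(−3.01949) = 3.03281 + 1.43806 + 0.431131 + 0.0488261 = 4.95083.
P₁ = g₁ e^(−E₁/kT) / Z = 1.43806/4.95083 = 0.2905.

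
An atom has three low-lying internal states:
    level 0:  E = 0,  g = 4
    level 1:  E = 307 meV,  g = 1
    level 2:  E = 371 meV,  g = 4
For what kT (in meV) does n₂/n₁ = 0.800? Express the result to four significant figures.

n₂/n₁ = (g₂/g₁) exp[−(E₂−E₁)/kT] = 0.800.
⇒ (E₂−E₁)/kT = ln((4/1)/0.800) = ln(5.00000) = 1.60944.
kT = 64 meV / 1.60944 = 39.77 meV.

39.77 meV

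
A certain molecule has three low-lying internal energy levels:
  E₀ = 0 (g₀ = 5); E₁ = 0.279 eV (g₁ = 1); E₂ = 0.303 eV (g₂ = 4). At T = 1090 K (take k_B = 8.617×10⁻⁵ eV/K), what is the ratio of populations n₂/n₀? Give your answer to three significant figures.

k_BT = 8.617×10⁻⁵ × 1090 K = 0.093925 eV.
n₂/n₀ = (g₂/g₀) exp[−(E₂−E₀)/kT] = (4/5) × exp(−(0.303 eV)/(0.093925 eV)) = (4/5) × exp(-3.2260) = 0.0318.

0.0318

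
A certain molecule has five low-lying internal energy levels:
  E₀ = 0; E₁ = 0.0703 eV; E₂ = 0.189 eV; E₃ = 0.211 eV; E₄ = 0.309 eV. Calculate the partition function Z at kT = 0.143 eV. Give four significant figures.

Eᵢ/kT = 0, 0.491608, 1.32168, 1.47552, 2.16084.
Z = Σ e^(−Eᵢ/kT) = e^(−0) + e^(−0.491608) + e^(−1.32168) + e^(−1.47552) + e^(−2.16084) = 1.00000 + 0.611642 + 0.266687 + 0.228660 + 0.115228 = 2.22222.

Z = 2.222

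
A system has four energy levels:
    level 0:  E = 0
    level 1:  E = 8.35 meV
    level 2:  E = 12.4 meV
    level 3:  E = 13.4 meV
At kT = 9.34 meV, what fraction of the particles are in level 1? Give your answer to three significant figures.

Eᵢ/kT = 0, 0.89400, 1.3276, 1.4347.
Z = Σ e^(−Eᵢ/kT) = e^(−0) + e^(−0.89400) + e^(−1.3276) + e^(−1.4347) = 1.0000 + 0.40902 + 0.26511 + 0.23819 = 1.9123.
P₁ = e^(−E₁/kT) / Z = 0.40902/1.9123 = 0.214.

0.214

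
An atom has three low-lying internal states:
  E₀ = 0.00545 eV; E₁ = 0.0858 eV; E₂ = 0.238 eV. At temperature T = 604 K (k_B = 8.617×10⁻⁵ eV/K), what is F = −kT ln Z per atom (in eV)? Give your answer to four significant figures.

k_BT = 8.617×10⁻⁵ × 604 K = 0.0520467 eV.
Eᵢ/kT = 0.104714, 1.64852, 4.57282.
Z = Σ e^(−Eᵢ/kT) = e^(−0.104714) + e^(−1.64852) + e^(−4.57282) = 0.900582 + 0.192334 + 0.0103288 = 1.10324.
F = −kT ln Z = −0.0520467 × ln(1.10324) = −0.0520467 × 0.0982513 = -0.005114 eV.

-0.005114 eV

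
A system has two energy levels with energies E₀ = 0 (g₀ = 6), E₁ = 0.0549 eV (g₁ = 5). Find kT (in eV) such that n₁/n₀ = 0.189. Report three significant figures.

0.0370 eV

n₁/n₀ = (g₁/g₀) exp[−(E₁−E₀)/kT] = 0.189.
⇒ (E₁−E₀)/kT = ln((5/6)/0.189) = ln(4.4092) = 1.4837.
kT = 0.0549 eV / 1.4837 = 0.0370 eV.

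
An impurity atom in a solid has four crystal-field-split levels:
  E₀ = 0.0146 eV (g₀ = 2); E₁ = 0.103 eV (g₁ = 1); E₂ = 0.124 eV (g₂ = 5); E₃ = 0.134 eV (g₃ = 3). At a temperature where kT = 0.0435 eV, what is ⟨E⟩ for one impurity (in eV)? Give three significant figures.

0.0435 eV

Eᵢ/kT = 0.33563, 2.3678, 2.8506, 3.0805.
Z = Σ gᵢe^(−Eᵢ/kT) = 2·e^(−0.33563) + 1·e^(−2.3678) + 5·e^(−2.8506) + 3·e^(−3.0805) = 1.4298 + 0.093687 + 0.28905 + 0.13781 = 1.9503.
⟨E⟩ = Σ Eᵢ gᵢe^(−Eᵢ/kT) / Z = (0.0146·1.4298 + 0.103·0.093687 + 0.124·0.28905 + 0.134·0.13781) / 1.9503 = 0.0435 eV.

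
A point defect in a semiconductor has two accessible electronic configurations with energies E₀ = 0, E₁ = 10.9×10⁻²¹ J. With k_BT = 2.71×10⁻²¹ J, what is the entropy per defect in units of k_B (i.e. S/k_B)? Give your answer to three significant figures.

Eᵢ/kT = 0, 4.0221.
Z = Σ e^(−Eᵢ/kT) = e^(−0) + e^(−4.0221) = 1.0000 + 0.017915 = 1.0179.
⟨E⟩ = Σ EᵢPᵢ = 0.19184 ×10⁻²¹ J.
S/k_B = ln Z + ⟨E⟩/kT = ln(1.0179) + 0.19184/2.71 = 0.017742 + 0.070790 = 0.0885.

0.0885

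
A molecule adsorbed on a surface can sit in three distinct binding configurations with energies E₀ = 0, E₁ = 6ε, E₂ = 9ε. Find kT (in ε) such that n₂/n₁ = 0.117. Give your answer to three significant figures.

n₂/n₁ = exp[−(E₂−E₁)/kT] = 0.117.
⇒ (E₂−E₁)/kT = ln(1/0.117) = ln(8.5470) = 2.1456.
kT = 3ε / 2.1456 = 1.40 ε.

1.40 ε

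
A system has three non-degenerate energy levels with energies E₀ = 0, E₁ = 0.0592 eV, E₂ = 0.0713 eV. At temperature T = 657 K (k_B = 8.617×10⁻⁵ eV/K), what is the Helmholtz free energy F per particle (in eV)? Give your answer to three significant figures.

-0.0278 eV

k_BT = 8.617×10⁻⁵ × 657 K = 0.056614 eV.
Eᵢ/kT = 0, 1.0457, 1.2594.
Z = Σ e^(−Eᵢ/kT) = e^(−0) + e^(−1.0457) + e^(−1.2594) = 1.0000 + 0.35145 + 0.28382 = 1.6353.
F = −kT ln Z = −0.056614 × ln(1.6353) = −0.056614 × 0.49183 = -0.0278 eV.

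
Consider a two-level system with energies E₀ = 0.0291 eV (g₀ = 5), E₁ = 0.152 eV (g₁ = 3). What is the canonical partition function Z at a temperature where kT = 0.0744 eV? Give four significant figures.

Eᵢ/kT = 0.391129, 2.04301.
Z = Σ gᵢe^(−Eᵢ/kT) = 5·e^(−0.391129) + 3·e^(−2.04301) = 3.38146 + 0.388914 = 3.77037.

Z = 3.770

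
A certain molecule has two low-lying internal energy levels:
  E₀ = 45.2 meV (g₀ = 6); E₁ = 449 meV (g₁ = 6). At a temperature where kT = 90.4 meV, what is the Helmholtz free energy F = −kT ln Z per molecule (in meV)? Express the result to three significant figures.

Eᵢ/kT = 0.50000, 4.9668.
Z = Σ gᵢe^(−Eᵢ/kT) = 6·e^(−0.50000) + 6·e^(−4.9668) = 3.6392 + 0.041792 = 3.6810.
F = −kT ln Z = −90.4 × ln(3.6810) = −90.4 × 1.3032 = -118 meV.

-118 meV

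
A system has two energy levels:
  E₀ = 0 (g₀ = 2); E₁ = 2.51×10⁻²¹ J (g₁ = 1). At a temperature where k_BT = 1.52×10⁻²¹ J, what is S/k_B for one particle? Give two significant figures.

Eᵢ/kT = 0, 1.651.
Z = Σ gᵢe^(−Eᵢ/kT) = 2·e^(−0) + 1·e^(−1.651) = 2.000 + 0.1919 = 2.192.
⟨E⟩ = Σ EᵢPᵢ = 0.2197 ×10⁻²¹ J.
S/k_B = ln Z + ⟨E⟩/kT = ln(2.192) + 0.2197/1.52 = 0.7848 + 0.1445 = 0.93.

0.93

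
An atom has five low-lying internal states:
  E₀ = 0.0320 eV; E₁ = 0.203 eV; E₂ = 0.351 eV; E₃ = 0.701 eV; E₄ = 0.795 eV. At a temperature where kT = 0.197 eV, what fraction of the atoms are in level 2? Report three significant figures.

Eᵢ/kT = 0.16244, 1.0305, 1.7817, 3.5584, 4.0355.
Z = Σ e^(−Eᵢ/kT) = e^(−0.16244) + e^(−1.0305) + e^(−1.7817) + e^(−3.5584) + e^(−4.0355) = 0.85007 + 0.35683 + 0.16835 + 0.028484 + 0.017677 = 1.4214.
P₂ = e^(−E₂/kT) / Z = 0.16835/1.4214 = 0.118.

0.118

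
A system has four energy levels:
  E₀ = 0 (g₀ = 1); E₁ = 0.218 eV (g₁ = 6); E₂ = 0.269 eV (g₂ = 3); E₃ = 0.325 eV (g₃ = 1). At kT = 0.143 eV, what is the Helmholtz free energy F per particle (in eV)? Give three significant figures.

-0.151 eV

Eᵢ/kT = 0, 1.5245, 1.8811, 2.2727.
Z = Σ gᵢe^(−Eᵢ/kT) = 1·e^(−0) + 6·e^(−1.5245) + 3·e^(−1.8811) + 1·e^(−2.2727) = 1.0000 + 1.3064 + 0.45727 + 0.10303 = 2.8667.
F = −kT ln Z = −0.143 × ln(2.8667) = −0.143 × 1.0532 = -0.151 eV.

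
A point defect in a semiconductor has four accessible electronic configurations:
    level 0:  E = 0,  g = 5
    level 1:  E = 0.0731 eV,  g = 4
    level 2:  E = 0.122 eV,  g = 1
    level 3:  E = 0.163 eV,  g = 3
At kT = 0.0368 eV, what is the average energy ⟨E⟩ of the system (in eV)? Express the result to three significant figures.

0.00896 eV

Eᵢ/kT = 0, 1.9864, 3.3152, 4.4293.
Z = Σ gᵢe^(−Eᵢ/kT) = 5·e^(−0) + 4·e^(−1.9864) + 1·e^(−3.3152) + 3·e^(−4.4293) = 5.0000 + 0.54875 + 0.036327 + 0.035768 = 5.6208.
⟨E⟩ = Σ Eᵢ gᵢe^(−Eᵢ/kT) / Z = (0·5.0000 + 0.0731·0.54875 + 0.122·0.036327 + 0.163·0.035768) / 5.6208 = 0.00896 eV.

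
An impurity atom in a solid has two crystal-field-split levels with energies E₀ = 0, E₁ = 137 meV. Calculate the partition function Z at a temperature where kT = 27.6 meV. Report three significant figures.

Z = 1.01

Eᵢ/kT = 0, 4.9638.
Z = Σ e^(−Eᵢ/kT) = e^(−0) + e^(−4.9638) = 1.0000 + 0.0069863 = 1.0070.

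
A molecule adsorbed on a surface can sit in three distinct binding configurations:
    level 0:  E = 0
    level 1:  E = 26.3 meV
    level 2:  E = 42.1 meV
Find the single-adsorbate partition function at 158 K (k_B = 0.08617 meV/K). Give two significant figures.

k_BT = 0.08617 × 158 K = 13.61 meV.
Eᵢ/kT = 0, 1.932, 3.093.
Z = Σ e^(−Eᵢ/kT) = e^(−0) + e^(−1.932) + e^(−3.093) = 1.000 + 0.1449 + 0.04537 = 1.190.

Z = 1.2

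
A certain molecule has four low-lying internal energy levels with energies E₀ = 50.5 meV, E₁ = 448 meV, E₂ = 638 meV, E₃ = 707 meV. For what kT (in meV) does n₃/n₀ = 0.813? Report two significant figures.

n₃/n₀ = exp[−(E₃−E₀)/kT] = 0.813.
⇒ (E₃−E₀)/kT = ln(1/0.813) = ln(1.230) = 0.2070.
kT = 656.5 meV / 0.2070 = 3200 meV.

3200 meV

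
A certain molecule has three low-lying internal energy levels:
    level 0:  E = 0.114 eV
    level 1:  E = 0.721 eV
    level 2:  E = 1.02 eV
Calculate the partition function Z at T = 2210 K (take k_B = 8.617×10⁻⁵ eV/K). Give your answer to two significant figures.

k_BT = 8.617×10⁻⁵ × 2210 K = 0.1904 eV.
Eᵢ/kT = 0.5987, 3.787, 5.357.
Z = Σ e^(−Eᵢ/kT) = e^(−0.5987) + e^(−3.787) + e^(−5.357) = 0.5495 + 0.02266 + 0.004715 = 0.5769.

Z = 0.58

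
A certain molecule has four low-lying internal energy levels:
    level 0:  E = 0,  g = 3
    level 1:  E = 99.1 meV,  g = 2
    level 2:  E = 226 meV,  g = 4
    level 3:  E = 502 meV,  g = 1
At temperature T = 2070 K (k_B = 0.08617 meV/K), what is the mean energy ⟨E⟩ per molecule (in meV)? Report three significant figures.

74.7 meV

k_BT = 0.08617 × 2070 K = 178.37 meV.
Eᵢ/kT = 0, 0.55559, 1.2670, 2.8144.
Z = Σ gᵢe^(−Eᵢ/kT) = 3·e^(−0) + 2·e^(−0.55559) + 4·e^(−1.2670) + 1·e^(−2.8144) = 3.0000 + 1.1475 + 1.1267 + 0.059941 = 5.3341.
⟨E⟩ = Σ Eᵢ gᵢe^(−Eᵢ/kT) / Z = (0·3.0000 + 99.1·1.1475 + 226·1.1267 + 502·0.059941) / 5.3341 = 74.7 meV.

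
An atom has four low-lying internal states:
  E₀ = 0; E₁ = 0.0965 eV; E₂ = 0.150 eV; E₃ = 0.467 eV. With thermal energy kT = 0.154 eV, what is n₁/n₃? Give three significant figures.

11.1

n₁/n₃ = exp[−(E₁−E₃)/kT] = exp(−(-0.3705 eV)/(0.154 eV)) = exp(2.4058) = 11.1.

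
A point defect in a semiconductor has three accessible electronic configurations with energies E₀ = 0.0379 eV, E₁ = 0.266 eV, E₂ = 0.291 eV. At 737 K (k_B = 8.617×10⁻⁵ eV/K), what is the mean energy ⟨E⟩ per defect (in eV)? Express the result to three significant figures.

k_BT = 8.617×10⁻⁵ × 737 K = 0.063507 eV.
Eᵢ/kT = 0.59678, 4.1885, 4.5822.
Z = Σ e^(−Eᵢ/kT) = e^(−0.59678) + e^(−4.1885) + e^(−4.5822) = 0.55058 + 0.015169 + 0.010232 = 0.57598.
⟨E⟩ = Σ Eᵢ e^(−Eᵢ/kT) / Z = (0.0379·0.55058 + 0.266·0.015169 + 0.291·0.010232) / 0.57598 = 0.0484 eV.

0.0484 eV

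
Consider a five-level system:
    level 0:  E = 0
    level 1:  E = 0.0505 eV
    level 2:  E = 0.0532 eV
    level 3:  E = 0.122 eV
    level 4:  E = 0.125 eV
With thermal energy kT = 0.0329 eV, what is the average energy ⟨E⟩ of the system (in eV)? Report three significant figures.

Eᵢ/kT = 0, 1.5350, 1.6170, 3.7082, 3.7994.
Z = Σ e^(−Eᵢ/kT) = e^(−0) + e^(−1.5350) + e^(−1.6170) + e^(−3.7082) + e^(−3.7994) = 1.0000 + 0.21546 + 0.19849 + 0.024522 + 0.022384 = 1.4609.
⟨E⟩ = Σ Eᵢ e^(−Eᵢ/kT) / Z = (0·1.0000 + 0.0505·0.21546 + 0.0532·0.19849 + 0.122·0.024522 + 0.125·0.022384) / 1.4609 = 0.0186 eV.

0.0186 eV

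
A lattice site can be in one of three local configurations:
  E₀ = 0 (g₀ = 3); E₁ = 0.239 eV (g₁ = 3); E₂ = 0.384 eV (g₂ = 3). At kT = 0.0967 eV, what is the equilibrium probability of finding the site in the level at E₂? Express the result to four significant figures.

0.01709

Eᵢ/kT = 0, 2.47156, 3.97104.
Z = Σ gᵢe^(−Eᵢ/kT) = 3·e^(−0) + 3·e^(−2.47156) + 3·e^(−3.97104) = 3.00000 + 0.253359 + 0.0565614 = 3.30992.
P₂ = g₂ e^(−E₂/kT) / Z = 0.0565614/3.30992 = 0.01709.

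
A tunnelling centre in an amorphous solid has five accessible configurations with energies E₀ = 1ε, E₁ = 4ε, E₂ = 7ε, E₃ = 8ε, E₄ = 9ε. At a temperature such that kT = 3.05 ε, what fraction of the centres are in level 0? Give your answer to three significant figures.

0.593

Eᵢ/kT = 0.32787, 1.3115, 2.2951, 2.6230, 2.9508.
Z = Σ e^(−Eᵢ/kT) = e^(−0.32787) + e^(−1.3115) + e^(−2.2951) + e^(−2.6230) + e^(−2.9508) = 0.72046 + 0.26942 + 0.10075 + 0.072585 + 0.052298 = 1.2155.
P₀ = e^(−E₀/kT) / Z = 0.72046/1.2155 = 0.593.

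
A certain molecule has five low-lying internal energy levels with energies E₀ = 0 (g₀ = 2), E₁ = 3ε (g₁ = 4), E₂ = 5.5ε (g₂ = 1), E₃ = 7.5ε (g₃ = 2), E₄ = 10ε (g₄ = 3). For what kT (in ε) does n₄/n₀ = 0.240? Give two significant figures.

n₄/n₀ = (g₄/g₀) exp[−(E₄−E₀)/kT] = 0.240.
⇒ (E₄−E₀)/kT = ln((3/2)/0.240) = ln(6.250) = 1.833.
kT = 10ε / 1.833 = 5.5 ε.

5.5 ε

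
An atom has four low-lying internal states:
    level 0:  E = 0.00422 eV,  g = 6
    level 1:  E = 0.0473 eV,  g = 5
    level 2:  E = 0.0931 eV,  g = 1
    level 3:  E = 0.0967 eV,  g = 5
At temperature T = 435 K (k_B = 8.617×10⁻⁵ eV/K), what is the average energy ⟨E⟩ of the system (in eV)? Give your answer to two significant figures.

k_BT = 8.617×10⁻⁵ × 435 K = 0.03748 eV.
Eᵢ/kT = 0.1126, 1.262, 2.484, 2.580.
Z = Σ gᵢe^(−Eᵢ/kT) = 6·e^(−0.1126) + 5·e^(−1.262) + 1·e^(−2.484) + 5·e^(−2.580) = 5.361 + 1.415 + 0.08341 + 0.3789 = 7.238.
⟨E⟩ = Σ Eᵢ gᵢe^(−Eᵢ/kT) / Z = (0.00422·5.361 + 0.0473·1.415 + 0.0931·0.08341 + 0.0967·0.3789) / 7.238 = 0.019 eV.

0.019 eV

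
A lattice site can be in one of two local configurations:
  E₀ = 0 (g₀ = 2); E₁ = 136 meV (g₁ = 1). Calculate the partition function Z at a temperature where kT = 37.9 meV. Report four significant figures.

Eᵢ/kT = 0, 3.58839.
Z = Σ gᵢe^(−Eᵢ/kT) = 2·e^(−0) + 1·e^(−3.58839) = 2.00000 + 0.0276428 = 2.02764.

Z = 2.028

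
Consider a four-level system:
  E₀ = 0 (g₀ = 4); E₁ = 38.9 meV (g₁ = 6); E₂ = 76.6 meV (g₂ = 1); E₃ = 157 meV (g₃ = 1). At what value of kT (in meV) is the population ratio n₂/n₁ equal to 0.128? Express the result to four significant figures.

n₂/n₁ = (g₂/g₁) exp[−(E₂−E₁)/kT] = 0.128.
⇒ (E₂−E₁)/kT = ln((1/6)/0.128) = ln(1.30208) = 0.263963.
kT = 37.7 meV / 0.263963 = 142.8 meV.

142.8 meV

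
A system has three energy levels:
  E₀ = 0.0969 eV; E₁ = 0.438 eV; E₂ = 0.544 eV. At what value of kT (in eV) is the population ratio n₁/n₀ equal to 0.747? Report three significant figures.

n₁/n₀ = exp[−(E₁−E₀)/kT] = 0.747.
⇒ (E₁−E₀)/kT = ln(1/0.747) = ln(1.3387) = 0.29170.
kT = 0.3411 eV / 0.29170 = 1.17 eV.

1.17 eV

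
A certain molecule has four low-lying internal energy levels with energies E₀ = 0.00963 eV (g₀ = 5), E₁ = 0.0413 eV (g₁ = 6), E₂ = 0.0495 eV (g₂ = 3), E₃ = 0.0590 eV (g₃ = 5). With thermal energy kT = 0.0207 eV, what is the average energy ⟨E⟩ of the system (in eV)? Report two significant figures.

0.021 eV

Eᵢ/kT = 0.4652, 1.995, 2.391, 2.850.
Z = Σ gᵢe^(−Eᵢ/kT) = 5·e^(−0.4652) + 6·e^(−1.995) + 3·e^(−2.391) + 5·e^(−2.850) = 3.140 + 0.8161 + 0.2746 + 0.2892 = 4.520.
⟨E⟩ = Σ Eᵢ gᵢe^(−Eᵢ/kT) / Z = (0.00963·3.140 + 0.0413·0.8161 + 0.0495·0.2746 + 0.0590·0.2892) / 4.520 = 0.021 eV.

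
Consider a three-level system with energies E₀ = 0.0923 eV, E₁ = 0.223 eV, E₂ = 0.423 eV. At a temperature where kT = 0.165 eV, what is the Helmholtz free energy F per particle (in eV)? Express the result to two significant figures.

Eᵢ/kT = 0.5594, 1.352, 2.564.
Z = Σ e^(−Eᵢ/kT) = e^(−0.5594) + e^(−1.352) + e^(−2.564) = 0.5716 + 0.2587 + 0.07700 = 0.9073.
F = −kT ln Z = −0.165 × ln(0.9073) = −0.165 × -0.09728 = 0.016 eV.

0.016 eV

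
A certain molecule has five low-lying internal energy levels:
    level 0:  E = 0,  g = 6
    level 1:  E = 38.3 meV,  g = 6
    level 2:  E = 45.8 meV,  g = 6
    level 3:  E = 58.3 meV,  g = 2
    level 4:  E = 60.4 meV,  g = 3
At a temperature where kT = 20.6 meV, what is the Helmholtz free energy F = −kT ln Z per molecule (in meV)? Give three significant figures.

-42.5 meV

Eᵢ/kT = 0, 1.8592, 2.2233, 2.8301, 2.9320.
Z = Σ gᵢe^(−Eᵢ/kT) = 6·e^(−0) + 6·e^(−1.8592) + 6·e^(−2.2233) + 2·e^(−2.8301) + 3·e^(−2.9320) = 6.0000 + 0.93478 + 0.64951 + 0.11801 + 0.15987 = 7.8622.
F = −kT ln Z = −20.6 × ln(7.8622) = −20.6 × 2.0621 = -42.5 meV.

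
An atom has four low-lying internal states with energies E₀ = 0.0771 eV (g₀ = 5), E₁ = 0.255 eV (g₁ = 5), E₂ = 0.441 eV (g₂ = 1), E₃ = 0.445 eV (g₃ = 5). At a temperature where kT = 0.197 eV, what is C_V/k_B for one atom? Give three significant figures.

0.413

Eᵢ/kT = 0.39137, 1.2944, 2.2386, 2.2589.
Z = Σ gᵢe^(−Eᵢ/kT) = 5·e^(−0.39137) + 5·e^(−1.2944) + 1·e^(−2.2386) + 5·e^(−2.2589) = 3.3806 + 1.3703 + 0.10661 + 0.52233 = 5.3798.
⟨E⟩ = 0.16534 eV, ⟨E²⟩ = 0.043378 eV².
C_V/k_B = (⟨E²⟩ − ⟨E⟩²)/(kT)² = (0.043378 − 0.027337)/0.038809 = 0.413.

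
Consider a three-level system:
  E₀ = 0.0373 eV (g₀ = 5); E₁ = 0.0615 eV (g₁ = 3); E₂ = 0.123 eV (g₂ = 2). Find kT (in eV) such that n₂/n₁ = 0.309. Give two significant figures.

n₂/n₁ = (g₂/g₁) exp[−(E₂−E₁)/kT] = 0.309.
⇒ (E₂−E₁)/kT = ln((2/3)/0.309) = ln(2.157) = 0.7687.
kT = 0.0615 eV / 0.7687 = 0.080 eV.

0.080 eV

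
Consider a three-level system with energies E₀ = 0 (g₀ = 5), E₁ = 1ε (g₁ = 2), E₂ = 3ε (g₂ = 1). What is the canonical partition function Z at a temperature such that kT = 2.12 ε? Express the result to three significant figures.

Eᵢ/kT = 0, 0.47170, 1.4151.
Z = Σ gᵢe^(−Eᵢ/kT) = 5·e^(−0) + 2·e^(−0.47170) + 1·e^(−1.4151) = 5.0000 + 1.2479 + 0.24290 = 6.4908.

Z = 6.49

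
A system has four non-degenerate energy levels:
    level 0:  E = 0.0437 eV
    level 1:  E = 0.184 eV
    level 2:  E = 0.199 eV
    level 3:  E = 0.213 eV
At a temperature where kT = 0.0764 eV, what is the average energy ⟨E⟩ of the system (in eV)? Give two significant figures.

0.087 eV

Eᵢ/kT = 0.5720, 2.408, 2.605, 2.788.
Z = Σ e^(−Eᵢ/kT) = e^(−0.5720) + e^(−2.408) + e^(−2.605) + e^(−2.788) = 0.5644 + 0.09000 + 0.07390 + 0.06154 = 0.7898.
⟨E⟩ = Σ Eᵢ e^(−Eᵢ/kT) / Z = (0.0437·0.5644 + 0.184·0.09000 + 0.199·0.07390 + 0.213·0.06154) / 0.7898 = 0.087 eV.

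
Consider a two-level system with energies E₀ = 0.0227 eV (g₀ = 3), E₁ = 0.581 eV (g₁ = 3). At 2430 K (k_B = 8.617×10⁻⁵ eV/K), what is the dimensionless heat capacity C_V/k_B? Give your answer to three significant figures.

0.432

k_BT = 8.617×10⁻⁵ × 2430 K = 0.20939 eV.
Eᵢ/kT = 0.10841, 2.7747.
Z = Σ gᵢe^(−Eᵢ/kT) = 3·e^(−0.10841) + 3·e^(−2.7747) = 2.6918 + 0.18710 = 2.8789.
⟨E⟩ = 0.058984 eV, ⟨E²⟩ = 0.022420 eV².
C_V/k_B = (⟨E²⟩ − ⟨E⟩²)/(kT)² = (0.022420 − 0.0034791)/0.043844 = 0.432.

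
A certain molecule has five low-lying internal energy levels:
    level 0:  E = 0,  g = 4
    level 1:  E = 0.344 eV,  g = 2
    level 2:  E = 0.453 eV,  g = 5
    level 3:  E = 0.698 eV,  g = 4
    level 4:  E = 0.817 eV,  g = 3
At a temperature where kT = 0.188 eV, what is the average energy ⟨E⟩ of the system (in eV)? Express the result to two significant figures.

Eᵢ/kT = 0, 1.830, 2.410, 3.713, 4.346.
Z = Σ gᵢe^(−Eᵢ/kT) = 4·e^(−0) + 2·e^(−1.830) + 5·e^(−2.410) + 4·e^(−3.713) + 3·e^(−4.346) = 4.000 + 0.3208 + 0.4491 + 0.09762 + 0.03888 = 4.906.
⟨E⟩ = Σ Eᵢ gᵢe^(−Eᵢ/kT) / Z = (0·4.000 + 0.344·0.3208 + 0.453·0.4491 + 0.698·0.09762 + 0.817·0.03888) / 4.906 = 0.084 eV.

0.084 eV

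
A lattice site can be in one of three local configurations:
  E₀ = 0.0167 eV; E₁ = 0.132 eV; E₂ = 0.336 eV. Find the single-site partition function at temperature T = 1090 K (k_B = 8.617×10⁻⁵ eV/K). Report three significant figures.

k_BT = 8.617×10⁻⁵ × 1090 K = 0.093925 eV.
Eᵢ/kT = 0.17780, 1.4054, 3.5773.
Z = Σ e^(−Eᵢ/kT) = e^(−0.17780) + e^(−1.4054) + e^(−3.5773) = 0.83711 + 0.24527 + 0.027951 = 1.1103.

Z = 1.11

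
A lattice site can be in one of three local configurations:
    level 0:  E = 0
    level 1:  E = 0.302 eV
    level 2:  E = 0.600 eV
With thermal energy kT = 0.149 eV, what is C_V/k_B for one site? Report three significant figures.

Eᵢ/kT = 0, 2.0268, 4.0268.
Z = Σ e^(−Eᵢ/kT) = e^(−0) + e^(−2.0268) + e^(−4.0268) = 1.0000 + 0.13176 + 0.017831 = 1.1496.
⟨E⟩ = 0.043920 eV, ⟨E²⟩ = 0.016037 eV².
C_V/k_B = (⟨E²⟩ − ⟨E⟩²)/(kT)² = (0.016037 − 0.0019290)/0.022201 = 0.635.

0.635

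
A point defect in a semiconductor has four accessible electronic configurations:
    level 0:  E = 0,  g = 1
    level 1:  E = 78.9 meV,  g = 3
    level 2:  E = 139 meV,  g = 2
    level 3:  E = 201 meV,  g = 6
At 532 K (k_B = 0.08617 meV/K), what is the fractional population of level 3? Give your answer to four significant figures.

k_BT = 0.08617 × 532 K = 45.8424 meV.
Eᵢ/kT = 0, 1.72111, 3.03213, 4.38459.
Z = Σ gᵢe^(−Eᵢ/kT) = 1·e^(−0) + 3·e^(−1.72111) + 2·e^(−3.03213) + 6·e^(−4.38459) = 1.00000 + 0.536602 + 0.0964257 + 0.0748080 = 1.70784.
P₃ = g₃ e^(−E₃/kT) / Z = 0.0748080/1.70784 = 0.04380.

0.04380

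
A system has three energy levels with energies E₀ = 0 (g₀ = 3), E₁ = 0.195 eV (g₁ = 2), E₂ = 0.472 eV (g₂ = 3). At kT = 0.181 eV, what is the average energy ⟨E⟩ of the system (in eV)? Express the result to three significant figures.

Eᵢ/kT = 0, 1.0773, 2.6077.
Z = Σ gᵢe^(−Eᵢ/kT) = 3·e^(−0) + 2·e^(−1.0773) + 3·e^(−2.6077) = 3.0000 + 0.68103 + 0.22111 = 3.9021.
⟨E⟩ = Σ Eᵢ gᵢe^(−Eᵢ/kT) / Z = (0·3.0000 + 0.195·0.68103 + 0.472·0.22111) / 3.9021 = 0.0608 eV.

0.0608 eV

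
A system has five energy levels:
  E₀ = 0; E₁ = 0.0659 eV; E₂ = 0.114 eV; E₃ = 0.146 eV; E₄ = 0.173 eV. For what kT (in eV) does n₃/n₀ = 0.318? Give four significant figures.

0.1274 eV

n₃/n₀ = exp[−(E₃−E₀)/kT] = 0.318.
⇒ (E₃−E₀)/kT = ln(1/0.318) = ln(3.14465) = 1.14570.
kT = 0.146 eV / 1.14570 = 0.1274 eV.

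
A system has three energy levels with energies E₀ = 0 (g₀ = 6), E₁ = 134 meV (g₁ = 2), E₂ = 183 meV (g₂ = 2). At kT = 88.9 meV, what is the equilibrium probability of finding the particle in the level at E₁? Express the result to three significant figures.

Eᵢ/kT = 0, 1.5073, 2.0585.
Z = Σ gᵢe^(−Eᵢ/kT) = 6·e^(−0) + 2·e^(−1.5073) + 2·e^(−2.0585) = 6.0000 + 0.44301 + 0.25529 = 6.6983.
P₁ = g₁ e^(−E₁/kT) / Z = 0.44301/6.6983 = 0.0661.

0.0661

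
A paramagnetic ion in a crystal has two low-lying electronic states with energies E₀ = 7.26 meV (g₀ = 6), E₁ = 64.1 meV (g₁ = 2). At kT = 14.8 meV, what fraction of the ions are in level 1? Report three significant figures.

0.00711

Eᵢ/kT = 0.49054, 4.3311.
Z = Σ gᵢe^(−Eᵢ/kT) = 6·e^(−0.49054) + 2·e^(−4.3311) = 3.6738 + 0.026306 = 3.7001.
P₁ = g₁ e^(−E₁/kT) / Z = 0.026306/3.7001 = 0.00711.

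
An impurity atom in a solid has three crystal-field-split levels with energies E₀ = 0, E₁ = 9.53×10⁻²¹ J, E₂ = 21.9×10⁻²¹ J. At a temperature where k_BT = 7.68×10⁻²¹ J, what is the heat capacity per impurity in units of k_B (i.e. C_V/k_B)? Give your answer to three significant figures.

0.528

Eᵢ/kT = 0, 1.2409, 2.8516.
Z = Σ e^(−Eᵢ/kT) = e^(−0) + e^(−1.2409) + e^(−2.8516) = 1.0000 + 0.28912 + 0.057752 = 1.3469.
⟨E⟩ = 2.9847, ⟨E²⟩ = 40.060.
C_V/k_B = (⟨E²⟩ − ⟨E⟩²)/(kT)² = (40.060 − 8.9084)/58.982 = 0.528.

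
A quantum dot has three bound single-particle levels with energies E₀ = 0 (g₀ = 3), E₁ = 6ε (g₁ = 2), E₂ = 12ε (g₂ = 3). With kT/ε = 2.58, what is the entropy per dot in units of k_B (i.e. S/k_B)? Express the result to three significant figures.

1.35

Eᵢ/kT = 0, 2.3256, 4.6512.
Z = Σ gᵢe^(−Eᵢ/kT) = 3·e^(−0) + 2·e^(−2.3256) + 3·e^(−4.6512) = 3.0000 + 0.19545 + 0.028650 = 3.2241.
⟨E⟩ = Σ EᵢPᵢ = 0.47036 ε.
S/k_B = ln Z + ⟨E⟩/kT = ln(3.2241) + 0.47036/2.58 = 1.1707 + 0.18231 = 1.35.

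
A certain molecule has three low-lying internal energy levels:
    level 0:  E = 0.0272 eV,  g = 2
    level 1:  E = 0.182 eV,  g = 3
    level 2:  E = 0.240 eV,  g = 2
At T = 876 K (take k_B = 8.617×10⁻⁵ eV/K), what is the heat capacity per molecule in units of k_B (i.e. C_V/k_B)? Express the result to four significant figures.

k_BT = 8.617×10⁻⁵ × 876 K = 0.0754849 eV.
Eᵢ/kT = 0.360337, 2.41108, 3.17944.
Z = Σ gᵢe^(−Eᵢ/kT) = 2·e^(−0.360337) + 3·e^(−2.41108) + 2·e^(−3.17944) = 1.39488 + 0.269155 + 0.0832179 = 1.74725.
⟨E⟩ = 0.0611814 eV, ⟨E²⟩ = 0.00843659 eV².
C_V/k_B = (⟨E²⟩ − ⟨E⟩²)/(kT)² = (0.00843659 − 0.00374316)/0.00569797 = 0.8237.

0.8237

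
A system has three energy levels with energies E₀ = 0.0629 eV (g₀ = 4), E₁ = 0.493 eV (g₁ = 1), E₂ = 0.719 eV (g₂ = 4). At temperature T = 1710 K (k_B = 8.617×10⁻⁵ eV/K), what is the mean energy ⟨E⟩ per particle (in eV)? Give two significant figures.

0.076 eV

k_BT = 8.617×10⁻⁵ × 1710 K = 0.1474 eV.
Eᵢ/kT = 0.4267, 3.345, 4.878.
Z = Σ gᵢe^(−Eᵢ/kT) = 4·e^(−0.4267) + 1·e^(−3.345) + 4·e^(−4.878) = 2.611 + 0.03526 + 0.03045 = 2.677.
⟨E⟩ = Σ Eᵢ gᵢe^(−Eᵢ/kT) / Z = (0.0629·2.611 + 0.493·0.03526 + 0.719·0.03045) / 2.677 = 0.076 eV.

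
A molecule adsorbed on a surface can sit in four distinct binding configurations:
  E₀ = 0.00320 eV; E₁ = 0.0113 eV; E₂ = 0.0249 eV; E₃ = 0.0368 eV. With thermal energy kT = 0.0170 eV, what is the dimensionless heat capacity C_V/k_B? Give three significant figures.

0.351

Eᵢ/kT = 0.18824, 0.66471, 1.4647, 2.1647.
Z = Σ e^(−Eᵢ/kT) = e^(−0.18824) + e^(−0.66471) + e^(−1.4647) + e^(−2.1647) = 0.82842 + 0.51442 + 0.23115 + 0.11478 = 1.6888.
⟨E⟩ = 0.010921 eV, ⟨E²⟩ = 0.00022082 eV².
C_V/k_B = (⟨E²⟩ − ⟨E⟩²)/(kT)² = (0.00022082 − 0.00011927)/0.00028900 = 0.351.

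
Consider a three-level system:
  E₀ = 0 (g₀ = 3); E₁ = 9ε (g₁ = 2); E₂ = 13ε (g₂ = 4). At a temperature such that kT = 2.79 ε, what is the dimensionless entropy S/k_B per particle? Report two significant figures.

Eᵢ/kT = 0, 3.226, 4.659.
Z = Σ gᵢe^(−Eᵢ/kT) = 3·e^(−0) + 2·e^(−3.226) + 4·e^(−4.659) = 3.000 + 0.07943 + 0.03790 = 3.117.
⟨E⟩ = Σ EᵢPᵢ = 0.3874 ε.
S/k_B = ln Z + ⟨E⟩/kT = ln(3.117) + 0.3874/2.79 = 1.137 + 0.1389 = 1.3.

1.3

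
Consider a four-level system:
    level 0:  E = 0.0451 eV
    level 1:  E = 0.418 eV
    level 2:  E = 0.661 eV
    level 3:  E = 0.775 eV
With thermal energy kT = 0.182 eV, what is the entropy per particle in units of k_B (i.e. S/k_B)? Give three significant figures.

Eᵢ/kT = 0.24780, 2.2967, 3.6319, 4.2582.
Z = Σ e^(−Eᵢ/kT) = e^(−0.24780) + e^(−2.2967) + e^(−3.6319) + e^(−4.2582) = 0.78052 + 0.10059 + 0.026466 + 0.014148 = 0.92172.
⟨E⟩ = Σ EᵢPᵢ = 0.11468 eV.
S/k_B = ln Z + ⟨E⟩/kT = ln(0.92172) + 0.11468/0.182 = -0.081514 + 0.63011 = 0.549.

0.549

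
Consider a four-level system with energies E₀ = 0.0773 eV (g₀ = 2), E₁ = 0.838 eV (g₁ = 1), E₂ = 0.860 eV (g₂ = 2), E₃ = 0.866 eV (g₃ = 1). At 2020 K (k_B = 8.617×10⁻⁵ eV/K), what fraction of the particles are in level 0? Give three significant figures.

0.978

k_BT = 8.617×10⁻⁵ × 2020 K = 0.17406 eV.
Eᵢ/kT = 0.44410, 4.8144, 4.9408, 4.9753.
Z = Σ gᵢe^(−Eᵢ/kT) = 2·e^(−0.44410) + 1·e^(−4.8144) + 2·e^(−4.9408) + 1·e^(−4.9753) = 1.2828 + 0.0081121 + 0.014298 + 0.0069064 = 1.3121.
P₀ = g₀ e^(−E₀/kT) / Z = 1.2828/1.3121 = 0.978.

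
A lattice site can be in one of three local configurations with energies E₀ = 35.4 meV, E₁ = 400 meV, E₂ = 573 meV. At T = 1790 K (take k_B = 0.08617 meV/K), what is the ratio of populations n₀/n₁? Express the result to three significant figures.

k_BT = 0.08617 × 1790 K = 154.24 meV.
n₀/n₁ = exp[−(E₀−E₁)/kT] = exp(−(-364.6 meV)/(154.24 meV)) = exp(2.3638) = 10.6.

10.6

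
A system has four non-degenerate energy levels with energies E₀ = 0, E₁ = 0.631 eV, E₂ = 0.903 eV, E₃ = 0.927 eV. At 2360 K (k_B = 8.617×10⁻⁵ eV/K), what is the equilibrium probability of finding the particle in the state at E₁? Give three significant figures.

0.0421

k_BT = 8.617×10⁻⁵ × 2360 K = 0.20336 eV.
Eᵢ/kT = 0, 3.1029, 4.4404, 4.5584.
Z = Σ e^(−Eᵢ/kT) = e^(−0) + e^(−3.1029) + e^(−4.4404) + e^(−4.5584) = 1.0000 + 0.044919 + 0.011791 + 0.010479 = 1.0672.
P₁ = e^(−E₁/kT) / Z = 0.044919/1.0672 = 0.0421.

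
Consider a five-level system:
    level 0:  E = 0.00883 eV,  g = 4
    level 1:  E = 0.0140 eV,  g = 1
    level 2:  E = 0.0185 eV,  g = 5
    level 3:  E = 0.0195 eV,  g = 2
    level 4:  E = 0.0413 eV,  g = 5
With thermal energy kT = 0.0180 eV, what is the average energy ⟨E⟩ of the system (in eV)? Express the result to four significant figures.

Eᵢ/kT = 0.490556, 0.777778, 1.02778, 1.08333, 2.29444.
Z = Σ gᵢe^(−Eᵢ/kT) = 4·e^(−0.490556) + 1·e^(−0.777778) + 5·e^(−1.02778) + 2·e^(−1.08333) + 5·e^(−2.29444) = 2.44914 + 0.459426 + 1.78900 + 0.676933 + 0.504089 = 5.87859.
⟨E⟩ = Σ Eᵢ gᵢe^(−Eᵢ/kT) / Z = (0.00883·2.44914 + 0.0140·0.459426 + 0.0185·1.78900 + 0.0195·0.676933 + 0.0413·0.504089) / 5.87859 = 0.01619 eV.

0.01619 eV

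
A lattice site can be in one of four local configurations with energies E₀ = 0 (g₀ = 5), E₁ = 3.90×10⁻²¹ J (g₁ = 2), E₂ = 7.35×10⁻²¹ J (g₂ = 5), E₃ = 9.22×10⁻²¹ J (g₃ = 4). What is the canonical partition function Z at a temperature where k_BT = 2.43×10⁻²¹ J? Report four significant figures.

Eᵢ/kT = 0, 1.60494, 3.02469, 3.79424.
Z = Σ gᵢe^(−Eᵢ/kT) = 5·e^(−0) + 2·e^(−1.60494) + 5·e^(−3.02469) + 4·e^(−3.79424) = 5.00000 + 0.401803 + 0.242864 + 0.0900000 = 5.73467.

Z = 5.735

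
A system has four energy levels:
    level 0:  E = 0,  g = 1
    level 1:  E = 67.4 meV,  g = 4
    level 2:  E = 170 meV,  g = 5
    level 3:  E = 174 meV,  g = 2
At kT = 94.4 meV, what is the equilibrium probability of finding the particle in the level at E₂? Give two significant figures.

Eᵢ/kT = 0, 0.7140, 1.801, 1.843.
Z = Σ gᵢe^(−Eᵢ/kT) = 1·e^(−0) + 4·e^(−0.7140) + 5·e^(−1.801) + 2·e^(−1.843) = 1.000 + 1.959 + 0.8257 + 0.3167 = 4.101.
P₂ = g₂ e^(−E₂/kT) / Z = 0.8257/4.101 = 0.20.

0.20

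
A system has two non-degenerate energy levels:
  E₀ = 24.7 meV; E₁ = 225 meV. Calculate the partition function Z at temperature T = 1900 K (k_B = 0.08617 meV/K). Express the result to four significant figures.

k_BT = 0.08617 × 1900 K = 163.723 meV.
Eᵢ/kT = 0.150865, 1.37427.
Z = Σ e^(−Eᵢ/kT) = e^(−0.150865) + e^(−1.37427) = 0.859964 + 0.253024 = 1.11299.

Z = 1.113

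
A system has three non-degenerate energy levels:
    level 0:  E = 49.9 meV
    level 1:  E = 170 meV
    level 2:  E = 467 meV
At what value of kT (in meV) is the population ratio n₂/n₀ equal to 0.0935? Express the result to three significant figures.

176 meV

n₂/n₀ = exp[−(E₂−E₀)/kT] = 0.0935.
⇒ (E₂−E₀)/kT = ln(1/0.0935) = ln(10.695) = 2.3698.
kT = 417.1 meV / 2.3698 = 176 meV.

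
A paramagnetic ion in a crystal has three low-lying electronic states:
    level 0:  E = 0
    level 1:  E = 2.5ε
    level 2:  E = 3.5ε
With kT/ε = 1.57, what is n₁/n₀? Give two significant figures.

0.20

n₁/n₀ = exp[−(E₁−E₀)/kT] = exp(−(2.5ε)/(1.57ε)) = exp(-1.592) = 0.20.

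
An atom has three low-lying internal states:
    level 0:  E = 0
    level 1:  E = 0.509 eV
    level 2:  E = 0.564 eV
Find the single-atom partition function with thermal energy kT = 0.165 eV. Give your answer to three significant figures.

Eᵢ/kT = 0, 3.0848, 3.4182.
Z = Σ e^(−Eᵢ/kT) = e^(−0) + e^(−3.0848) + e^(−3.4182) = 1.0000 + 0.045739 + 0.032771 = 1.0785.

Z = 1.08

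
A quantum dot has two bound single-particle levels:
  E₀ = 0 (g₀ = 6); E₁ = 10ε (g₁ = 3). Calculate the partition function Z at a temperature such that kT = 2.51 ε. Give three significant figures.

Eᵢ/kT = 0, 3.9841.
Z = Σ gᵢe^(−Eᵢ/kT) = 6·e^(−0) + 3·e^(−3.9841) = 6.0000 + 0.055828 = 6.0558.

Z = 6.06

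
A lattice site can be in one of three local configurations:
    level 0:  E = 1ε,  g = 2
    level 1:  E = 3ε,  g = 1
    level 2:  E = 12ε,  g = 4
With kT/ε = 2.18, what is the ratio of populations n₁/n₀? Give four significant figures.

0.1998

n₁/n₀ = (g₁/g₀) exp[−(E₁−E₀)/kT] = (1/2) × exp(−(2ε)/(2.18ε)) = (1/2) × exp(-0.917431) = 0.1998.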